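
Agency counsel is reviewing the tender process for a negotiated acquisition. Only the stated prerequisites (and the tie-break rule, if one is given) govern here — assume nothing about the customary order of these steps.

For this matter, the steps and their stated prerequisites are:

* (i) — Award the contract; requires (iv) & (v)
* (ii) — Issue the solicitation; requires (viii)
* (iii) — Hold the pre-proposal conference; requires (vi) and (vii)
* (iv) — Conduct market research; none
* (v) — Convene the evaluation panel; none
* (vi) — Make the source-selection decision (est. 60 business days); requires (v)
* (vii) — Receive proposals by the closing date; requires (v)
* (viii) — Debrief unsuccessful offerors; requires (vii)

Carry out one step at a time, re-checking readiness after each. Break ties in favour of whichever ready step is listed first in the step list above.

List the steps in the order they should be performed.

(iv) → (v) → (i) → (vi) → (vii) → (iii) → (viii) → (ii)

(iv) and (v) have no prerequisites; (iv) is listed earlier, so (iv) is first.
That leaves (v) as the only ready step → (v).
(i), (vi) and (vii) are all available; (i) is listed earlier → (i).
Ready: (vi) and (vii). (vi) is listed earlier → (vi).
(vii) needed (v), now all done → (vii).
(iii) and (viii) are both available; (iii) is listed earlier → (iii).
Next only (viii) has its prerequisites met → (viii).
That leaves (ii) as the only ready step → (ii).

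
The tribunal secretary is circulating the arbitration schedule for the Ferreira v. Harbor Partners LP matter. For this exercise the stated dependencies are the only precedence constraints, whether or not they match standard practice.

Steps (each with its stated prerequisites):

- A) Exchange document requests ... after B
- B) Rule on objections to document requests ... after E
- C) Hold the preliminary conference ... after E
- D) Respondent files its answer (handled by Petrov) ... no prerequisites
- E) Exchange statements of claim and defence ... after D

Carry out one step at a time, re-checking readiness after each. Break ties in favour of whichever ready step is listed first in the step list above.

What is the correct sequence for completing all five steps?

D E B A C

D has no prerequisites → D first.
Next only E has its prerequisites met → E.
Ready: B and C. B is listed earlier → B.
Now A and C have their prerequisites met. A is listed earlier, so A next.
C is the only step now ready → C.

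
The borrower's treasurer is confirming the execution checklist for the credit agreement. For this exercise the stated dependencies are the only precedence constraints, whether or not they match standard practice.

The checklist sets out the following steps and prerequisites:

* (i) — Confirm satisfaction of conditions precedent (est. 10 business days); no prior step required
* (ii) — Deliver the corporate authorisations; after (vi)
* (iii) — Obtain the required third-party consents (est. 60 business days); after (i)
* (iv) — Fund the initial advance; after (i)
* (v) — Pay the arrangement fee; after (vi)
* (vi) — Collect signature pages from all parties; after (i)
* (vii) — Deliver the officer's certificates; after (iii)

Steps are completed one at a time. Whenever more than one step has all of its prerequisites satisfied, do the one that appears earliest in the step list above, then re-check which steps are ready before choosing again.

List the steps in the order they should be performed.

(i) (iii) (iv) (vi) (ii) (v) (vii)

Only (i) has no prerequisites, so it is first.
(iii), (iv) and (vi) are all available; (iii) is listed earlier → (iii).
(iv), (vi) and (vii) are all available; (iv) is listed earlier → (iv).
(vi) and (vii) are both available; (vi) is listed earlier → (vi).
Ready: (ii), (v) and (vii). (ii) is listed earlier → (ii).
Now (v) and (vii) have their prerequisites met. (v) is listed earlier, so (v) next.
Next only (vii) has its prerequisites met → (vii).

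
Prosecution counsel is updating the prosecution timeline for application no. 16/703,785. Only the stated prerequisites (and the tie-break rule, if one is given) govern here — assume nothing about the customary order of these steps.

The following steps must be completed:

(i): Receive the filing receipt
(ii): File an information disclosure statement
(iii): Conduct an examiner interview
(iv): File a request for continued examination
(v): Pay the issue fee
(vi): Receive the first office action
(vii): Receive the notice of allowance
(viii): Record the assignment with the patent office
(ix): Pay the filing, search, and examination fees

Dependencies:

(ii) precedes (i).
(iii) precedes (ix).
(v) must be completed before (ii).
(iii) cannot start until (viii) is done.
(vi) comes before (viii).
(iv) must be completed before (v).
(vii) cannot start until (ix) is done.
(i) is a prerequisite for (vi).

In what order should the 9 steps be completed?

(iv) (v) (ii) (i) (vi) (viii) (iii) (ix) (vii)

(iv) is the only step with nothing outstanding, so it goes first.
(v) is the only step now ready → (v).
Next only (ii) has its prerequisites met → (ii).
(i) is the only step now ready → (i).
(vi) needed (i), now all done → (vi).
(viii) needed (vi), now all done → (viii).
Next only (iii) has its prerequisites met → (iii).
Next only (ix) has its prerequisites met → (ix).
(vii) needed (ix), now all done → (vii).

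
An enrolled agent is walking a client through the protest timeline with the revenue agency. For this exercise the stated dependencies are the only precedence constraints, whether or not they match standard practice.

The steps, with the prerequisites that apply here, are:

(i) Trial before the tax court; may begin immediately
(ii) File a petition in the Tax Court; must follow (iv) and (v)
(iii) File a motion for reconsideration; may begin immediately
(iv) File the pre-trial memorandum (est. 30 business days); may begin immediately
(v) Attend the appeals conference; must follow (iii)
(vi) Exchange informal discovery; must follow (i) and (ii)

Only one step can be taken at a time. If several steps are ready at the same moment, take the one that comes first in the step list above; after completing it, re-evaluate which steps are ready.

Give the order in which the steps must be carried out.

Nothing is required for (i), (iii) and (iv). (i) is listed earlier → (i) first.
Ready: (iii) and (iv). (iii) is listed earlier → (iii).
(v) now also ready, so the ready set is {(iv), (v)}; (iv) is listed earlier → (iv).
(v) needed (iii), now all done → (v).
(ii) is the only step now ready → (ii).
(vi) needed (i) and (ii), now all done → (vi).

(i) (iii) (iv) (v) (ii) (vi)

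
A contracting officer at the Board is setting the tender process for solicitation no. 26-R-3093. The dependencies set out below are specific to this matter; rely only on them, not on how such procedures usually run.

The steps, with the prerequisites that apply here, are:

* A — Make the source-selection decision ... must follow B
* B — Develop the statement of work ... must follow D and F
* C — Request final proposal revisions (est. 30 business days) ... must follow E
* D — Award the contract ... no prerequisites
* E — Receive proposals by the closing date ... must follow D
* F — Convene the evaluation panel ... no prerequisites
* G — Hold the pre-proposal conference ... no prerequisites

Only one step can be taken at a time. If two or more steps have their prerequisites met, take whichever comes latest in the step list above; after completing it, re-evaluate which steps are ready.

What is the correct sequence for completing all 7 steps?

Nothing is required for G, F and D. G is listed later → G first.
F and D are both available; F is listed later → F.
That leaves D as the only ready step → D.
Ready: E and B. E is listed later → E.
Now C and B have their prerequisites met. C is listed later, so C next.
That leaves B as the only ready step → B.
A needed B, now all done → A.

G, F, D, E, C, B, A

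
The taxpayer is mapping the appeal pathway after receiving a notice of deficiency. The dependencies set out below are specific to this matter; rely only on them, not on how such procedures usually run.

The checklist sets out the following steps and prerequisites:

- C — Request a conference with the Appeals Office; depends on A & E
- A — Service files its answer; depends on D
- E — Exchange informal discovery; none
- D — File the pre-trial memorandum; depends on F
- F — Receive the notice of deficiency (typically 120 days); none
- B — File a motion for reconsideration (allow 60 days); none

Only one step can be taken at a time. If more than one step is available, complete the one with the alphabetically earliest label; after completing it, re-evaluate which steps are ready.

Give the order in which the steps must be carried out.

B, E, F, D, A, C

B, E and F have no prerequisites; B has the earlier label, so B is first.
Ready: E and F. E has the earlier label → E.
F is the only step now ready → F.
D needed F, now all done → D.
A needed D, now all done → A.
That leaves C as the only ready step → C.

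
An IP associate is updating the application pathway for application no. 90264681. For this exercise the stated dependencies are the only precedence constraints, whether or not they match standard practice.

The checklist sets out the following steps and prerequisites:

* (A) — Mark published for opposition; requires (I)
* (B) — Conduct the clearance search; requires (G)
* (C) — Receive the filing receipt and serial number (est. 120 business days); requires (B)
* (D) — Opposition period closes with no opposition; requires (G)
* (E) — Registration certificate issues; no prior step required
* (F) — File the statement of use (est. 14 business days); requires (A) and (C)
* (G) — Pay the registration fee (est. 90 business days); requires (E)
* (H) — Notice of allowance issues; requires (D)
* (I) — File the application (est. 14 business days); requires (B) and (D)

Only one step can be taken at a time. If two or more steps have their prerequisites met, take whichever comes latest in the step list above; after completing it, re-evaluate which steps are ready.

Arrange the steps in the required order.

(E), (G), (D), (H), (B), (I), (C), (A), (F)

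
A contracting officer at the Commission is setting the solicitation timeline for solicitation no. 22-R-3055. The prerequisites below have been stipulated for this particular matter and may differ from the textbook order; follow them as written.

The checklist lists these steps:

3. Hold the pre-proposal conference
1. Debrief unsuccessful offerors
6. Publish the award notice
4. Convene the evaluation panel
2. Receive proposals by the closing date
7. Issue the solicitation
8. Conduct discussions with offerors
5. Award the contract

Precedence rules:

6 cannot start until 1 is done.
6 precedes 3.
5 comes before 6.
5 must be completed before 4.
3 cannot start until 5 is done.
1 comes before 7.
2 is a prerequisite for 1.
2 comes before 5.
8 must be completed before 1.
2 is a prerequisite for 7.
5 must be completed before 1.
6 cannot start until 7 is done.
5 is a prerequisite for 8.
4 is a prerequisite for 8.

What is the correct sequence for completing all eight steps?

2, 5, 4, 8, 1, 7, 6, 3

2 is the only step with nothing outstanding, so it goes first.
5 needed 2, now all done → 5.
That leaves 4 as the only ready step → 4.
Next only 8 has its prerequisites met → 8.
1 is the only step now ready → 1.
7 is the only step now ready → 7.
That leaves 6 as the only ready step → 6.
Next only 3 has its prerequisites met → 3.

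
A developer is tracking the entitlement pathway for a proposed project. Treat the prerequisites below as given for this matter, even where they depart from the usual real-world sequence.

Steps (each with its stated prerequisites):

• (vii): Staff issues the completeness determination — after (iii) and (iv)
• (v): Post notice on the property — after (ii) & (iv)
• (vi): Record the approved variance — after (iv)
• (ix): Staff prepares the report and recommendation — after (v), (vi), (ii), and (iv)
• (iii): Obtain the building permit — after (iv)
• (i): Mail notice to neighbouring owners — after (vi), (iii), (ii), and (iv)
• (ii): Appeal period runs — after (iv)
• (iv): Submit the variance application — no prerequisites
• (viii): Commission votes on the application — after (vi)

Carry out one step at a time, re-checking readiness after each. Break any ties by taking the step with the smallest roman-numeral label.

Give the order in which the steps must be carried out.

Only (iv) has no prerequisites, so it is first.
(ii), (iii) and (vi) are all available; (ii) has the earlier label → (ii).
Ready: (iii), (v) and (vi). (iii) has the earlier label → (iii).
(v), (vi) and (vii) are all available; (v) has the earlier label → (v).
(vi) and (vii) are both available; (vi) has the earlier label → (vi).
(i), (viii) and (ix) now also ready, so the ready set is {(i), (vii), (viii), (ix)}; (i) has the earlier label → (i).
Ready: (vii), (viii) and (ix). (vii) has the earlier label → (vii).
(viii) and (ix) are both available; (viii) has the earlier label → (viii).
That leaves (ix) as the only ready step → (ix).

(iv) (ii) (iii) (v) (vi) (i) (vii) (viii) (ix)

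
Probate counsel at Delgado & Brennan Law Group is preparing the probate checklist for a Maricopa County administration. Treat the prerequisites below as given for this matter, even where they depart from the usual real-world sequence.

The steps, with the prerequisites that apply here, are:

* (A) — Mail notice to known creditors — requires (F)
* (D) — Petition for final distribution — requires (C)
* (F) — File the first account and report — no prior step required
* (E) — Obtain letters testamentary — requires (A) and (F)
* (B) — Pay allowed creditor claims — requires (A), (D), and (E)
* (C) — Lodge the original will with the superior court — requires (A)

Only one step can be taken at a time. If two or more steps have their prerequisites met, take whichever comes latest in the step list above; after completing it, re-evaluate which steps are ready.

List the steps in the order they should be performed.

Only (F) has no prerequisites, so it is first.
(A) needed (F), now all done → (A).
Now (C) and (E) have their prerequisites met. (C) is listed later, so (C) next.
Ready: (E) and (D). (E) is listed later → (E).
(D) needed (C), now all done → (D).
(B) needed (E), (D) and (A), now all done → (B).

(F), (A), (C), (E), (D), (B)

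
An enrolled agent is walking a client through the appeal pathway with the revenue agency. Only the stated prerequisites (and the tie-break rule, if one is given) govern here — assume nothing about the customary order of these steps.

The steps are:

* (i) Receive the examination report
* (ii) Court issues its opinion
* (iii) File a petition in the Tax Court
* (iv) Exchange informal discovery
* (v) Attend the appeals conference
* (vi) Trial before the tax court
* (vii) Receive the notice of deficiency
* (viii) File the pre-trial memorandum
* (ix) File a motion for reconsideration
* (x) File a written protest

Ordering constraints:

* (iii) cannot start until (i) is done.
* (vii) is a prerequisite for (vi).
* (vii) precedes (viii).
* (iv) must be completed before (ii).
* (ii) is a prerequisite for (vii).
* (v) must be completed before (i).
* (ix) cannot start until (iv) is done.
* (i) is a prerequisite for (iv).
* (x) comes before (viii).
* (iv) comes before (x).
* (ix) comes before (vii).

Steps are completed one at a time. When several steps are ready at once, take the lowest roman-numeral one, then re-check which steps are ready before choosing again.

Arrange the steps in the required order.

(v), (i), (iii), (iv), (ii), (ix), (vii), (vi), (x), (viii)

(v) is the only step with nothing outstanding, so it goes first.
That leaves (i) as the only ready step → (i).
(iii) and (iv) are both available; (iii) has the earlier label → (iii).
That leaves (iv) as the only ready step → (iv).
(ii), (ix) and (x) are all available; (ii) has the earlier label → (ii).
(ix) and (x) are both available; (ix) has the earlier label → (ix).
Now (vii) and (x) have their prerequisites met. (vii) has the earlier label, so (vii) next.
Ready: (vi) and (x). (vi) has the earlier label → (vi).
That leaves (x) as the only ready step → (x).
Next only (viii) has its prerequisites met → (viii).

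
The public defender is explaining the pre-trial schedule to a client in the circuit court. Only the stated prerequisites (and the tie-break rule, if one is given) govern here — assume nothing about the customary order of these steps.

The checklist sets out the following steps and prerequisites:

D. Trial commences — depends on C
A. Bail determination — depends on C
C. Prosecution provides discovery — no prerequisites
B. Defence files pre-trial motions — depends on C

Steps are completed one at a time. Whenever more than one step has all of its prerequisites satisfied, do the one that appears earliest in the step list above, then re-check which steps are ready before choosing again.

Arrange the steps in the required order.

C has no prerequisites → C first.
Ready: D, A and B. D is listed earlier → D.
Ready: A and B. A is listed earlier → A.
B is the only step now ready → B.

C → D → A → B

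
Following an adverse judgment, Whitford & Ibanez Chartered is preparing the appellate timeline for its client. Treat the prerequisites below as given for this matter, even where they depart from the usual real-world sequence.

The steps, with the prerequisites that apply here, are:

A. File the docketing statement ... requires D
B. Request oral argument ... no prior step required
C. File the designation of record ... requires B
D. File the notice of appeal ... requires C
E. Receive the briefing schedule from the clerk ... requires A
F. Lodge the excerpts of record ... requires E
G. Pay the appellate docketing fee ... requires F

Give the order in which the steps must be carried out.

B, C, D, A, E, F, G

B is the only step with nothing outstanding, so it goes first.
That leaves C as the only ready step → C.
D needed C, now all done → D.
That leaves A as the only ready step → A.
E needed A, now all done → E.
Next only F has its prerequisites met → F.
That leaves G as the only ready step → G.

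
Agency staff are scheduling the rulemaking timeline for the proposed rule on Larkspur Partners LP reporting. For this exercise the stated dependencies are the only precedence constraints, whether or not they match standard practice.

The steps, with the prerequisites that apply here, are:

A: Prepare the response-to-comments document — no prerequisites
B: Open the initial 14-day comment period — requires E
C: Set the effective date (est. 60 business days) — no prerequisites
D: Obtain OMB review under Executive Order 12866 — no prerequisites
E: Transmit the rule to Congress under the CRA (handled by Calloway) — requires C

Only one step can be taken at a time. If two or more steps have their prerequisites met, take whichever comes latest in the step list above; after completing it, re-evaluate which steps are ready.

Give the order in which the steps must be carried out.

Nothing is required for D, C and A. D is listed later → D first.
Now C and A have their prerequisites met. C is listed later, so C next.
E now also ready, so the ready set is {E, A}; E is listed later → E.
B now also ready, so the ready set is {B, A}; B is listed later → B.
A is the only step now ready → A.

D, C, E, B, A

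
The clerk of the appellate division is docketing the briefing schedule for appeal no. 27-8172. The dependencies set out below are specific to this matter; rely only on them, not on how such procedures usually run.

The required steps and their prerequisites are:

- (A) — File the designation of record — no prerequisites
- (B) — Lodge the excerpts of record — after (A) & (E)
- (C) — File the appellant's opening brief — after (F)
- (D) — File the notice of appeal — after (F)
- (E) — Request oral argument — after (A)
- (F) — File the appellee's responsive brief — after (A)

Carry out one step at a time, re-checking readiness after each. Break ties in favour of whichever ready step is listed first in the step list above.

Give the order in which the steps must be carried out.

(A), (E), (B), (F), (C), (D)

(A) has no prerequisites → (A) first.
Ready: (E) and (F). (E) is listed earlier → (E).
(B) now also ready, so the ready set is {(B), (F)}; (B) is listed earlier → (B).
That leaves (F) as the only ready step → (F).
(C) and (D) are both available; (C) is listed earlier → (C).
Next only (D) has its prerequisites met → (D).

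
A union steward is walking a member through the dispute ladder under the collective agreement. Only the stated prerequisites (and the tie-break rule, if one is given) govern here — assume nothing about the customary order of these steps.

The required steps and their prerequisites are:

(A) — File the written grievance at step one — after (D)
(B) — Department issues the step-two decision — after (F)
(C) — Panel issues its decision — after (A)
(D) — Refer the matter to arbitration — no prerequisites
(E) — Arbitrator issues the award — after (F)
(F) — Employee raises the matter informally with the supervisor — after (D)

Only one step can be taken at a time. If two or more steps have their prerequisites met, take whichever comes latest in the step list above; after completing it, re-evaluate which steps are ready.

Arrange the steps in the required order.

(D) (F) (E) (B) (A) (C)

(D) is the only step with nothing outstanding, so it goes first.
Ready: (F) and (A). (F) is listed later → (F).
(E) and (B) now also ready, so the ready set is {(E), (B), (A)}; (E) is listed later → (E).
Ready: (B) and (A). (B) is listed later → (B).
That leaves (A) as the only ready step → (A).
(C) needed (A), now all done → (C).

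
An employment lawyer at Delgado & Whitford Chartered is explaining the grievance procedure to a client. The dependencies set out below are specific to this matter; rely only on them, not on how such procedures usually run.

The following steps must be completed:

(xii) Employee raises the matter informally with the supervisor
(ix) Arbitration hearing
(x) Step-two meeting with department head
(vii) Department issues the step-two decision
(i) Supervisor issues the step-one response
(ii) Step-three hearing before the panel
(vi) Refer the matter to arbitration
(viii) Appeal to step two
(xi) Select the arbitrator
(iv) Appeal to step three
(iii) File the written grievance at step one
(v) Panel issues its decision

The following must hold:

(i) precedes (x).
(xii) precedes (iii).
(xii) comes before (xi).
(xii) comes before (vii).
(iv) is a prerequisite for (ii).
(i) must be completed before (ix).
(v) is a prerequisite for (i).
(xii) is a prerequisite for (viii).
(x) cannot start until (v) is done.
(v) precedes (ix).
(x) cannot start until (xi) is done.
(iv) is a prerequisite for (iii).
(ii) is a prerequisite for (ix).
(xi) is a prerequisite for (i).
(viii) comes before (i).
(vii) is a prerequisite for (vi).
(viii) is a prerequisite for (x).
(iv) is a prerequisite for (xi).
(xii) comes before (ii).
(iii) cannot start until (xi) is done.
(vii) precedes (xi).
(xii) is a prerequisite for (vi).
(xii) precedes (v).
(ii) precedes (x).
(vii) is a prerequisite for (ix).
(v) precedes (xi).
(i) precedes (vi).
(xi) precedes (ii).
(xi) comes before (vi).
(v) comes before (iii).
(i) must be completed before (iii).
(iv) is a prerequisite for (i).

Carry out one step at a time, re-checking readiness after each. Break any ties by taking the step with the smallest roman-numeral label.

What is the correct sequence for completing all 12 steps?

(iv), (xii), (v), (vii), (viii), (xi), (i), (ii), (iii), (vi), (ix), (x)

Nothing is required for (iv) and (xii). (iv) has the earlier label → (iv) first.
That leaves (xii) as the only ready step → (xii).
Now (v), (vii) and (viii) have their prerequisites met. (v) has the earlier label, so (v) next.
(vii) and (viii) are both available; (vii) has the earlier label → (vii).
(xi) now also ready, so the ready set is {(viii), (xi)}; (viii) has the earlier label → (viii).
That leaves (xi) as the only ready step → (xi).
(i) and (ii) are both available; (i) has the earlier label → (i).
Now (ii), (iii) and (vi) have their prerequisites met. (ii) has the earlier label, so (ii) next.
(ix) and (x) now also ready, so the ready set is {(iii), (vi), (ix), (x)}; (iii) has the earlier label → (iii).
(vi), (ix) and (x) are all available; (vi) has the earlier label → (vi).
Now (ix) and (x) have their prerequisites met. (ix) has the earlier label, so (ix) next.
(x) needed (i), (ii), (v), (viii) and (xi), now all done → (x).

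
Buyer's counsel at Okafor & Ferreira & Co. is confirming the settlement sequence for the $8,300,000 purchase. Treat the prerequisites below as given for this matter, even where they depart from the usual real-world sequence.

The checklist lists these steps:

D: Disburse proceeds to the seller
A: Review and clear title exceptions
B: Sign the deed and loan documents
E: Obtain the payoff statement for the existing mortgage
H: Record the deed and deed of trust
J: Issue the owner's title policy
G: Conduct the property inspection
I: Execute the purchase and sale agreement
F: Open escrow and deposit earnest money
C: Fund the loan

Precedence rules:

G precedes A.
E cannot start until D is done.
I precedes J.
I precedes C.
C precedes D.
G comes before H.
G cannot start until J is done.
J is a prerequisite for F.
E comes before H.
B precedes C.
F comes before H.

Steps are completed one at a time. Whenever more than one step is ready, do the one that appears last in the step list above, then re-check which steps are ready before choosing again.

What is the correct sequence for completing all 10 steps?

Nothing is required for I and B. I is listed later → I first.
J now also ready, so the ready set is {J, B}; J is listed later → J.
Now F, G and B have their prerequisites met. F is listed later, so F next.
Now G and B have their prerequisites met. G is listed later, so G next.
B and A are both available; B is listed later → B.
C now also ready, so the ready set is {C, A}; C is listed later → C.
A and D are both available; A is listed later → A.
D needed C, now all done → D.
E needed D, now all done → E.
Next only H has its prerequisites met → H.

I, J, F, G, B, C, A, D, E, H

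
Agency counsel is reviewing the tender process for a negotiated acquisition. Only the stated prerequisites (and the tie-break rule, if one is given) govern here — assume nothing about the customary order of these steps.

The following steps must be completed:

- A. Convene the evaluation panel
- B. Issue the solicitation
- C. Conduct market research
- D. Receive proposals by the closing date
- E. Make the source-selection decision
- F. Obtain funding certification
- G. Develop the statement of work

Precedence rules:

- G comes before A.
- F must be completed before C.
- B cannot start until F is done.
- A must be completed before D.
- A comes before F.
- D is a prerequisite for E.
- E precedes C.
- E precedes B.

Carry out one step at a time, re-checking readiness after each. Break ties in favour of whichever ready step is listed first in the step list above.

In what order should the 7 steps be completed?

G, A, D, E, F, B, C

Only G has no prerequisites, so it is first.
Next only A has its prerequisites met → A.
Ready: D and F. D is listed earlier → D.
E now also ready, so the ready set is {E, F}; E is listed earlier → E.
F is the only step now ready → F.
Now B and C have their prerequisites met. B is listed earlier, so B next.
Next only C has its prerequisites met → C.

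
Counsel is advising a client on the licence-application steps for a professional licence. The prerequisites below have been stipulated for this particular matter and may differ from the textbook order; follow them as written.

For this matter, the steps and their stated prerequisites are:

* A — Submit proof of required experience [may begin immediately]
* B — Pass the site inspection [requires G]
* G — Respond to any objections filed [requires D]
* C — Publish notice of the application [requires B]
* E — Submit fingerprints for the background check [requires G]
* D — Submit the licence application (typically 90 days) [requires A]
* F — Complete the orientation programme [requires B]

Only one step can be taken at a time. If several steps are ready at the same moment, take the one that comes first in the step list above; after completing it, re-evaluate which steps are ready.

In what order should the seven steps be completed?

A is the only step with nothing outstanding, so it goes first.
That leaves D as the only ready step → D.
Next only G has its prerequisites met → G.
Ready: B and E. B is listed earlier → B.
Now C, E and F have their prerequisites met. C is listed earlier, so C next.
E and F are both available; E is listed earlier → E.
F needed B, now all done → F.

A, D, G, B, C, E, F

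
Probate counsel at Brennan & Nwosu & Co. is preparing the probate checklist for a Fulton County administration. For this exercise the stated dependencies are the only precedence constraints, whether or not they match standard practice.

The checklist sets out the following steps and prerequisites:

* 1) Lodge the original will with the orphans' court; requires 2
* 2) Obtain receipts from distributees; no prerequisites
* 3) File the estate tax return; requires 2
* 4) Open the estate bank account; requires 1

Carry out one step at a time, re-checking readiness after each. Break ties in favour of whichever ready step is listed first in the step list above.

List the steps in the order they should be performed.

2 1 3 4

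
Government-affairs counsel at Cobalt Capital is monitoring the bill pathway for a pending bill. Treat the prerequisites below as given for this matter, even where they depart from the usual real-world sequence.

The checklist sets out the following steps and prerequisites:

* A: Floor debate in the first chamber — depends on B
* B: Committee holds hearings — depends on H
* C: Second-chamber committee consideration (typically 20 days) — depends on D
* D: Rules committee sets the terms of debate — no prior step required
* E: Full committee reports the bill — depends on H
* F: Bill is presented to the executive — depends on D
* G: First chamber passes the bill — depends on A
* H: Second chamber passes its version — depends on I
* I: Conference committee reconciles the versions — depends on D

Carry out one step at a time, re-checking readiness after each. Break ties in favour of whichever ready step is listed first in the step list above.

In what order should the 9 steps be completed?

D is the only step with nothing outstanding, so it goes first.
Now C, F and I have their prerequisites met. C is listed earlier, so C next.
Ready: F and I. F is listed earlier → F.
I is the only step now ready → I.
H is the only step now ready → H.
Ready: B and E. B is listed earlier → B.
A and E are both available; A is listed earlier → A.
G now also ready, so the ready set is {E, G}; E is listed earlier → E.
G needed A, now all done → G.

D, C, F, I, H, B, A, E, G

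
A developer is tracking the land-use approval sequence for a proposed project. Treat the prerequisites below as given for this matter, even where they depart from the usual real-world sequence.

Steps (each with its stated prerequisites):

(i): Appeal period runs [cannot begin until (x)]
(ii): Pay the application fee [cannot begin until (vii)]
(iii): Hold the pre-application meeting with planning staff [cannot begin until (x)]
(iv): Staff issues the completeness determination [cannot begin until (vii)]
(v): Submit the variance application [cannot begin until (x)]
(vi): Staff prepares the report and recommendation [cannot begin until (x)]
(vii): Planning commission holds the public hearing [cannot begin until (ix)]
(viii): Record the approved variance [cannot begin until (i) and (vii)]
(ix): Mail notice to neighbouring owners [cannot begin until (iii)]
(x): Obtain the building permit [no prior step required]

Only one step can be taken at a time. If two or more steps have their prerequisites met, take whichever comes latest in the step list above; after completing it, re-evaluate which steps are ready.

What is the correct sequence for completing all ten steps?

(x) has no prerequisites → (x) first.
(vi), (v), (iii) and (i) are all available; (vi) is listed later → (vi).
(v), (iii) and (i) are all available; (v) is listed later → (v).
Now (iii) and (i) have their prerequisites met. (iii) is listed later, so (iii) next.
Ready: (ix) and (i). (ix) is listed later → (ix).
(vii) now also ready, so the ready set is {(vii), (i)}; (vii) is listed later → (vii).
Now (iv), (ii) and (i) have their prerequisites met. (iv) is listed later, so (iv) next.
Ready: (ii) and (i). (ii) is listed later → (ii).
(i) needed (x), now all done → (i).
(viii) is the only step now ready → (viii).

(x), (vi), (v), (iii), (ix), (vii), (iv), (ii), (i), (viii)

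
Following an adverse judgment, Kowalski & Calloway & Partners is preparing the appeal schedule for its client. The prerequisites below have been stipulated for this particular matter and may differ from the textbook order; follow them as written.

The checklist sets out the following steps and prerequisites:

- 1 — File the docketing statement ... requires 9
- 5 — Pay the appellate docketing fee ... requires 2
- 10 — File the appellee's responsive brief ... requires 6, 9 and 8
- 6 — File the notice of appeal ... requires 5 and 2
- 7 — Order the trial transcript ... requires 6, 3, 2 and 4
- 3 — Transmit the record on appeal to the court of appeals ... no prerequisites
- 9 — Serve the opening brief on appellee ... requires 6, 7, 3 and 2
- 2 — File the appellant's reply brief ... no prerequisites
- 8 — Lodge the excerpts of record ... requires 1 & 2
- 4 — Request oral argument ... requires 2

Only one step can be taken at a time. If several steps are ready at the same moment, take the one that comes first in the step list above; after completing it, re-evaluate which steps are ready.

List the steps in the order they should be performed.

Nothing is required for 3 and 2. 3 is listed earlier → 3 first.
2 is the only step now ready → 2.
5 and 4 are both available; 5 is listed earlier → 5.
6 now also ready, so the ready set is {6, 4}; 6 is listed earlier → 6.
4 is the only step now ready → 4.
Next only 7 has its prerequisites met → 7.
Next only 9 has its prerequisites met → 9.
Next only 1 has its prerequisites met → 1.
8 needed 1 and 2, now all done → 8.
10 needed 6, 9 and 8, now all done → 10.

3, 2, 5, 6, 4, 7, 9, 1, 8, 10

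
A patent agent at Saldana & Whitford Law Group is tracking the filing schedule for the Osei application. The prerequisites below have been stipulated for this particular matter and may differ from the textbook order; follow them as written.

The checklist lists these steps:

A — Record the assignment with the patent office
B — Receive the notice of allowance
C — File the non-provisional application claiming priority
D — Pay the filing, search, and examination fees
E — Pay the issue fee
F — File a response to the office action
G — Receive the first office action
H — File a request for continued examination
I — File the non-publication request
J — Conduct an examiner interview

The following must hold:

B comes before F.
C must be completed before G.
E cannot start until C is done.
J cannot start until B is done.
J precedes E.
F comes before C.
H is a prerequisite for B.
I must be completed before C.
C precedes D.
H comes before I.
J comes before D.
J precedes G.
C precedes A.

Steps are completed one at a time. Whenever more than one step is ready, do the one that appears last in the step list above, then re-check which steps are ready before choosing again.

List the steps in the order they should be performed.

H → I → B → J → F → C → G → E → D → A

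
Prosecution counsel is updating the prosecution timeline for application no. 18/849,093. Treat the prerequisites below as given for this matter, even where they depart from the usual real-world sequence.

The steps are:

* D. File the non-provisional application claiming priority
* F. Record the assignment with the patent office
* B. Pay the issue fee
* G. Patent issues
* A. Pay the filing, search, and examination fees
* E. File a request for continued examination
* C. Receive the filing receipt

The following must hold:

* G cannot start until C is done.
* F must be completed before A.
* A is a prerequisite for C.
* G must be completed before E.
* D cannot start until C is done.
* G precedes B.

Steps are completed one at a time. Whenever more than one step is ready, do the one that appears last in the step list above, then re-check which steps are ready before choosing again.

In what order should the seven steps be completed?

Only F has no prerequisites, so it is first.
A needed F, now all done → A.
C needed A, now all done → C.
G and D are both available; G is listed later → G.
E, B and D are all available; E is listed later → E.
B and D are both available; B is listed later → B.
D is the only step now ready → D.

F → A → C → G → E → B → D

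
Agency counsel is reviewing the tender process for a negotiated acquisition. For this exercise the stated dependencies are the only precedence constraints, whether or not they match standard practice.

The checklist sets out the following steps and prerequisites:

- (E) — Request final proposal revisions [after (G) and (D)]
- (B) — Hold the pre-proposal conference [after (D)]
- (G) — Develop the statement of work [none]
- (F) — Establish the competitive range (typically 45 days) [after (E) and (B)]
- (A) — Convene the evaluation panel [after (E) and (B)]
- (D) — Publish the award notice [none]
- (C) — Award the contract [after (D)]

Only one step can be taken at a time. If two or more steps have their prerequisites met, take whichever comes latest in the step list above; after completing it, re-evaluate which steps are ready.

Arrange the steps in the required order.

(D), (C), (G), (B), (E), (A), (F)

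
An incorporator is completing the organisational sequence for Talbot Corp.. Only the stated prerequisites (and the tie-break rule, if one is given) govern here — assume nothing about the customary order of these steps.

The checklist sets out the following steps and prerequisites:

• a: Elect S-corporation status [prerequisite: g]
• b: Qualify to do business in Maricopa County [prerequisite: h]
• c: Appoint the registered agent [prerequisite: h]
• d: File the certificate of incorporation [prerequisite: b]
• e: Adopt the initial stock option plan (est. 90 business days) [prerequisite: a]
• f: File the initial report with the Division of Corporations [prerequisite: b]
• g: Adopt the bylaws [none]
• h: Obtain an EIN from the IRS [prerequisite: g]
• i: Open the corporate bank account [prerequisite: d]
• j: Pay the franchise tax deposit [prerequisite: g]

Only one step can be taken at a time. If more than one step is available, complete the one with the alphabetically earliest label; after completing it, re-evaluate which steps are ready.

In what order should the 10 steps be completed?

Only g has no prerequisites, so it is first.
a, h and j are all available; a has the earlier label → a.
e, h and j are all available; e has the earlier label → e.
h and j are both available; h has the earlier label → h.
b, c and j are all available; b has the earlier label → b.
d and f now also ready, so the ready set is {c, d, f, j}; c has the earlier label → c.
d, f and j are all available; d has the earlier label → d.
Ready: f, i and j. f has the earlier label → f.
i and j are both available; i has the earlier label → i.
Next only j has its prerequisites met → j.

g, a, e, h, b, c, d, f, i, j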